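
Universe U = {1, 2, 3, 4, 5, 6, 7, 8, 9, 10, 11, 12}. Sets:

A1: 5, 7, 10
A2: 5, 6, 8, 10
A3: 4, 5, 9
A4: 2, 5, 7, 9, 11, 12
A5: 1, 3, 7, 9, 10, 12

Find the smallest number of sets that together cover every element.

4

A2, A3, A4, A5 together cover {1, 2, 3, 4, 5, 6, 7, 8, 9, 10, 11, 12} — every element.
No 3 of the 5 sets cover everything (all 10 triples fall short), so 4 is minimum.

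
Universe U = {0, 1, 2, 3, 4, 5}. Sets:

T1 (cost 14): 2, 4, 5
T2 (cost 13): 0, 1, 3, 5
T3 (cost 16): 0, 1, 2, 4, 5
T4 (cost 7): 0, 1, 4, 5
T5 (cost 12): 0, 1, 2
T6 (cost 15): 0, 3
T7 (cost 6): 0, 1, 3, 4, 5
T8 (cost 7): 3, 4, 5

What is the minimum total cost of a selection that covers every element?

T5, T7 cover every element at cost 12 + 6 = 18.
Any cover uses at least 2 sets; among all covering selections none totals below 18.

18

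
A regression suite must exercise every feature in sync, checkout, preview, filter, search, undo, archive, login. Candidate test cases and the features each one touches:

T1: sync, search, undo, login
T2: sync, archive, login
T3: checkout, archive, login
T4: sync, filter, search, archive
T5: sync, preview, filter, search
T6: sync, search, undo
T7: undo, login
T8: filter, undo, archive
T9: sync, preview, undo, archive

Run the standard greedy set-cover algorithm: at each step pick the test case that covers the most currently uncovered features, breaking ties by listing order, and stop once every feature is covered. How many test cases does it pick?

Pick 1: T1 covers 4 new features (sync, search, undo, login).
Pick 2: T3 covers 2 new features (checkout, archive).
Pick 3: T5 covers 2 new features (preview, filter).
Greedy uses 3 test cases.

3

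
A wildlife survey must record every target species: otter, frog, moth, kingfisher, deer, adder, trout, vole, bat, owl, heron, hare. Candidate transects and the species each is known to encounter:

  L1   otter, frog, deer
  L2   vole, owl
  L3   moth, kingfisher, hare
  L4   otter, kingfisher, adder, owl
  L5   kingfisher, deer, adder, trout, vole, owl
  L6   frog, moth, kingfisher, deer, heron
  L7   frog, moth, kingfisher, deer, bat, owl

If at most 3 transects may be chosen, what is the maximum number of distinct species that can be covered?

Choosing L1, L3, L5 covers {otter, frog, moth, kingfisher, deer, adder, trout, vole, owl, hare} — 10 species.
No choice of 3 transects does better; here bat, heron are left uncovered.

10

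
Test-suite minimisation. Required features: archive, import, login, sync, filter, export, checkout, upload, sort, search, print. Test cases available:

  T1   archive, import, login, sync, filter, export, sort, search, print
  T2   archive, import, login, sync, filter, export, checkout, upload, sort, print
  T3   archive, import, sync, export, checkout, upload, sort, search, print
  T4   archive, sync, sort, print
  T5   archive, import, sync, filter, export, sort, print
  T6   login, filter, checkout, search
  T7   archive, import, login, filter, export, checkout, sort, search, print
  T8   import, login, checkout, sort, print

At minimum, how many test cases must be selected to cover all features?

2

T1, T2 together cover {archive, import, login, sync, filter, export, checkout, upload, sort, search, print} — every feature.
No single test case contains all 11 features, so 2 is optimal.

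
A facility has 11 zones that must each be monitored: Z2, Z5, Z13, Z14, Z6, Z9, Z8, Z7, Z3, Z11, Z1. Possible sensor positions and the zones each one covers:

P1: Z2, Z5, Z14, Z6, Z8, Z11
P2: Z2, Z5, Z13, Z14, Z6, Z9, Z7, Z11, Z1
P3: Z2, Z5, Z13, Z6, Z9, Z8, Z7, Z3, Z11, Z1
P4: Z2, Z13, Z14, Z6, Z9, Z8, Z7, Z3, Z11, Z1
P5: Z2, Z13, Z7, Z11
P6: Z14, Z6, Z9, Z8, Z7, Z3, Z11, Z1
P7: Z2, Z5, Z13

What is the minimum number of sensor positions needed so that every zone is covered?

2

P1, P3 together cover {Z2, Z5, Z13, Z14, Z6, Z9, Z8, Z7, Z3, Z11, Z1} — every zone.
No single sensor position contains all 11 zones, so 2 is optimal.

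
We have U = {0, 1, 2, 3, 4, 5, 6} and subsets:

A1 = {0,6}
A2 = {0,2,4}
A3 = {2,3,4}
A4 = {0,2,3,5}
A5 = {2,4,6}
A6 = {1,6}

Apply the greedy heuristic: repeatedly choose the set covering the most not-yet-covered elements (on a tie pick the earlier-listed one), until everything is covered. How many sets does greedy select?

Pick 1: A4 covers 4 new elements (0, 2, 3, 5).
Pick 2: A5 covers 2 new elements (4, 6).
Pick 3: A6 covers 1 new elements (1).
Greedy uses 3 sets.

3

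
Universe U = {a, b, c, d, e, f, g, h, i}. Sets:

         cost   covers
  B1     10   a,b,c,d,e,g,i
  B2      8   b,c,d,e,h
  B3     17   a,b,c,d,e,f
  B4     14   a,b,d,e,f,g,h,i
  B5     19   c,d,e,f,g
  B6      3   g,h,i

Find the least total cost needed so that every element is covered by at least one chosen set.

20

B3, B6 cover every element at cost 17 + 3 = 20.
Any cover uses at least 2 sets; among all covering selections none totals below 20.
Greedy by coverage-per-cost would pick B6, B1, B4 for 27 — worse than the optimum 20.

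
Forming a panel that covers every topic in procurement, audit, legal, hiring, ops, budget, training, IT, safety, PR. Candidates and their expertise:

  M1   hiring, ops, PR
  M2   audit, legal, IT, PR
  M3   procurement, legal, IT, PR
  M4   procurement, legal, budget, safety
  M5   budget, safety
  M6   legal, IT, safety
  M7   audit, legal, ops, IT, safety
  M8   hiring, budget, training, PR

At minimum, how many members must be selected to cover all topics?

3

M3, M7, M8 together cover {procurement, audit, legal, hiring, ops, budget, training, IT, safety, PR} — every topic.
No 2 of the 8 members cover everything (all 28 pairs fall short), so 3 is minimum.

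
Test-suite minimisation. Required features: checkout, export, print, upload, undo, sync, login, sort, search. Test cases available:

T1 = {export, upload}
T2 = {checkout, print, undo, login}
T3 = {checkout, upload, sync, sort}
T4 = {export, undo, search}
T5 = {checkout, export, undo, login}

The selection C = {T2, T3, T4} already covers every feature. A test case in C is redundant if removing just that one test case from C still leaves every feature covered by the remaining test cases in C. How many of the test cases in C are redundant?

0

Drop T2: print, login uncovered — not redundant.
Drop T3: upload, sync, sort uncovered — not redundant.
Drop T4: export, search uncovered — not redundant.
None of the test cases in C is redundant.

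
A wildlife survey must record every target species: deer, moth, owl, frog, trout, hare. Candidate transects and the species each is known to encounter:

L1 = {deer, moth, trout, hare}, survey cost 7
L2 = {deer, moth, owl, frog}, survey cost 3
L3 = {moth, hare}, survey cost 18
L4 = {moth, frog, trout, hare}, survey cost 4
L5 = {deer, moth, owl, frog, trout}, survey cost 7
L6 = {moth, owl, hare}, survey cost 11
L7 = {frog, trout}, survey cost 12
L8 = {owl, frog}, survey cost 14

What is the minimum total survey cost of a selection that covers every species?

L2, L4 cover every species at survey cost 3 + 4 = 7.
Any cover uses at least 2 transects; among all covering selections none totals below 7.

7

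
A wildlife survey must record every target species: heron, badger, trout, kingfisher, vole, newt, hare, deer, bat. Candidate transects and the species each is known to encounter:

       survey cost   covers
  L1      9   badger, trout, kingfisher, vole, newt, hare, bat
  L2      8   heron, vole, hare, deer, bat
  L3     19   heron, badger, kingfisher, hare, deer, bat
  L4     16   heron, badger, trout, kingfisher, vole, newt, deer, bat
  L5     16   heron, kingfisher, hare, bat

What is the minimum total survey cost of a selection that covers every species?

L1, L2 cover every species at survey cost 9 + 8 = 17.
Any cover uses at least 2 transects; among all covering selections none totals below 17.

17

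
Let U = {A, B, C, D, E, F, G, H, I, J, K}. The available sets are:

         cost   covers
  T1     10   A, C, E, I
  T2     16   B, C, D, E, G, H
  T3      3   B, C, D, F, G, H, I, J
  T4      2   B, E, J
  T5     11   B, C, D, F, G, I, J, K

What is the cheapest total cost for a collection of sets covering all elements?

T1, T3, T5 cover every element at cost 10 + 3 + 11 = 24.
Any cover uses at least 3 sets; among all covering selections none totals below 24.
Greedy by coverage-per-cost would pick T3, T4, T1, T5 for 26 — worse than the optimum 24.

24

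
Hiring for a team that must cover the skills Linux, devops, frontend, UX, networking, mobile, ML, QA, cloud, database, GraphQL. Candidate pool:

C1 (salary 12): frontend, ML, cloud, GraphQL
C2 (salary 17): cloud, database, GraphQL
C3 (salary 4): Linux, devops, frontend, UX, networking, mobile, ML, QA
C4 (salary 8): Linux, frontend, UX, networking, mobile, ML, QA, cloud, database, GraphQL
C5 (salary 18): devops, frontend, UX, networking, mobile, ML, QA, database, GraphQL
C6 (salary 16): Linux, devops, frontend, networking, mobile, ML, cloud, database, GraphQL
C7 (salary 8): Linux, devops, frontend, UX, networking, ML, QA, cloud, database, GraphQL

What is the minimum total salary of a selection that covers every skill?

12

C3, C4 cover every skill at salary 4 + 8 = 12.
Any cover uses at least 2 candidates; among all covering selections none totals below 12.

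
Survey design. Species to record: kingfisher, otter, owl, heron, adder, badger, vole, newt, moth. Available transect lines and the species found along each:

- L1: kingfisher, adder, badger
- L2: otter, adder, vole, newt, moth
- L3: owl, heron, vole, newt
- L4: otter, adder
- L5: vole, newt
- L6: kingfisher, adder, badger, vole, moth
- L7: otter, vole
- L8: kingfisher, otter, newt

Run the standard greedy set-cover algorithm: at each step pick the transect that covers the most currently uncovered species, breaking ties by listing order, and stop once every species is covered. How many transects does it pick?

3

Pick 1: L2 covers 5 new species (otter, adder, vole, newt, moth).
Pick 2: L1 covers 2 new species (kingfisher, badger).
Pick 3: L3 covers 2 new species (owl, heron).
Greedy uses 3 transects.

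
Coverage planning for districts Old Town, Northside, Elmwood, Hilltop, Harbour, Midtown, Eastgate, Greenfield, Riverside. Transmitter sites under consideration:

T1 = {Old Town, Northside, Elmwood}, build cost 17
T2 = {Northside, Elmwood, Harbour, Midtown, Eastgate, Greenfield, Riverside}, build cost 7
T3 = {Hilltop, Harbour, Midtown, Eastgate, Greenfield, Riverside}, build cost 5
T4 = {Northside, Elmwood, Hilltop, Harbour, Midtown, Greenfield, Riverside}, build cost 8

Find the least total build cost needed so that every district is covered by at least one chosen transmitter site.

22

T1, T3 cover every district at build cost 17 + 5 = 22.
Any cover uses at least 2 transmitter sites; among all covering selections none totals below 22.
Greedy by coverage-per-build cost would pick T3, T2, T1 for 29 — worse than the optimum 22.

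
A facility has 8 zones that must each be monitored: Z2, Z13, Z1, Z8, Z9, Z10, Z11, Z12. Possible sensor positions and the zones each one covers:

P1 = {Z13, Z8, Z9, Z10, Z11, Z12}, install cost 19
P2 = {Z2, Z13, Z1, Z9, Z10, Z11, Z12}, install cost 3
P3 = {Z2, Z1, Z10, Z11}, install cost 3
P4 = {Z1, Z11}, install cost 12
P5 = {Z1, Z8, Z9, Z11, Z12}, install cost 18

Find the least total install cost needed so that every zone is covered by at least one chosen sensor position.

P2, P5 cover every zone at install cost 3 + 18 = 21.
Any cover uses at least 2 sensor positions; among all covering selections none totals below 21.

21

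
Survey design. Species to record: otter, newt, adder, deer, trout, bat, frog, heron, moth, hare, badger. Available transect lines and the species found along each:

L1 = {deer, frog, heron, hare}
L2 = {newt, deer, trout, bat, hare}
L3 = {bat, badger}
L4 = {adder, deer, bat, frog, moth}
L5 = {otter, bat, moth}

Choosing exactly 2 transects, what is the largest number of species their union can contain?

8

Choosing L2, L4 covers {newt, adder, deer, trout, bat, frog, moth, hare} — 8 species.
No choice of 2 transects does better; here otter, heron, badger are left uncovered.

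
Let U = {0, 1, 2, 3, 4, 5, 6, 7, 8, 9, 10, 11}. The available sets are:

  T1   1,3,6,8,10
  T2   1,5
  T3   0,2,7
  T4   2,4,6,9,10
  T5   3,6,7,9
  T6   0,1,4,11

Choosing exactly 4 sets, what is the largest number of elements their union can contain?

Choosing T1, T2, T3, T4 covers {0, 1, 2, 3, 4, 5, 6, 7, 8, 9, 10} — 11 elements.
No choice of 4 sets does better; here 11 is left uncovered.

11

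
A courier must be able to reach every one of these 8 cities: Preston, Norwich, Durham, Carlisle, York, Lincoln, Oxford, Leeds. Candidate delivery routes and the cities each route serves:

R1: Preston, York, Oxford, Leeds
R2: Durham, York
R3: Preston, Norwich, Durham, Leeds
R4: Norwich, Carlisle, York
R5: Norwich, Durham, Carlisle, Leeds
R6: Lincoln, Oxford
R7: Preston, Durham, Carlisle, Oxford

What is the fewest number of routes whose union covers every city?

3

R1, R5, R6 together cover {Preston, Norwich, Durham, Carlisle, York, Lincoln, Oxford, Leeds} — every city.
No 2 of the 7 routes cover everything (all 21 pairs fall short), so 3 is minimum.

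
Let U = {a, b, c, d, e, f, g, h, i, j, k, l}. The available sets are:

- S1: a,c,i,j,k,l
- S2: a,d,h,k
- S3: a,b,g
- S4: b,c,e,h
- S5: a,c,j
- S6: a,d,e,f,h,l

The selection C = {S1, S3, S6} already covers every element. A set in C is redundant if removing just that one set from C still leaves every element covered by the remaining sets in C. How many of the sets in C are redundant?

Drop S1: c, i, j, k uncovered — not redundant.
Drop S3: b, g uncovered — not redundant.
Drop S6: d, e, f, h uncovered — not redundant.
None of the sets in C is redundant.

0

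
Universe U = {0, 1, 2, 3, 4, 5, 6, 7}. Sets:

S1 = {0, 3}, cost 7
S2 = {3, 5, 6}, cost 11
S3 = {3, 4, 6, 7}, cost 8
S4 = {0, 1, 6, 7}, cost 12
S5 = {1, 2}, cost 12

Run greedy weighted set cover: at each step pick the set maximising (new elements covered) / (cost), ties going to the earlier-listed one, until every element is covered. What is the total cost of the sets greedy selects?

43

Pick 1: S3 adds 4 new (3, 4, 6, 7) at cost 8 (ratio 4/8).
Pick 2: S4 adds 2 new (0, 1) at cost 12 (ratio 2/12).
Pick 3: S2 adds 1 new (5) at cost 11 (ratio 1/11).
Pick 4: S5 adds 1 new (2) at cost 12 (ratio 1/12).
Greedy total cost: 8 + 12 + 11 + 12 = 43. (The true optimum is 38, so greedy overshoots here.)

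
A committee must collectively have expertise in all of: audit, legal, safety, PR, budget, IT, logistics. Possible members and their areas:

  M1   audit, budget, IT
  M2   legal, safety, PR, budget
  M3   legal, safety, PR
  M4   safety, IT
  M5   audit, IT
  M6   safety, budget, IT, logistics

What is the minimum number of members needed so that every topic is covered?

3

M1, M2, M6 together cover {audit, legal, safety, PR, budget, IT, logistics} — every topic.
No 2 of the 6 members cover everything (all 15 pairs fall short), so 3 is minimum.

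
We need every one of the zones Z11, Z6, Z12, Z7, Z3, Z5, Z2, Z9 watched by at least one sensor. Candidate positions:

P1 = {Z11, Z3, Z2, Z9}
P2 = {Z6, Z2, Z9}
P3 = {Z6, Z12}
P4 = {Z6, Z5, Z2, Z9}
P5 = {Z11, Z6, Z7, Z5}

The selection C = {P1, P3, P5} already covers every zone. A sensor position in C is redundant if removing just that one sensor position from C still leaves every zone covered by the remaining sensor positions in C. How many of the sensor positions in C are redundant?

Drop P1: Z3, Z2, Z9 uncovered — not redundant.
Drop P3: Z12 uncovered — not redundant.
Drop P5: Z7, Z5 uncovered — not redundant.
None of the sensor positions in C is redundant.

0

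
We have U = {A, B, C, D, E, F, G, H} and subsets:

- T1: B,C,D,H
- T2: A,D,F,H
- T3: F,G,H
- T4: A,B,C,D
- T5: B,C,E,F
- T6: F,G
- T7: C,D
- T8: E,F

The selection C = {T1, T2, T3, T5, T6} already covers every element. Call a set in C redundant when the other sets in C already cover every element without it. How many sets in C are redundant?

3

Drop T1: the rest still cover every element — redundant.
Drop T2: A uncovered — not redundant.
Drop T3: the rest still cover every element — redundant.
Drop T5: E uncovered — not redundant.
Drop T6: the rest still cover every element — redundant.
3 redundant: T1, T3, T6.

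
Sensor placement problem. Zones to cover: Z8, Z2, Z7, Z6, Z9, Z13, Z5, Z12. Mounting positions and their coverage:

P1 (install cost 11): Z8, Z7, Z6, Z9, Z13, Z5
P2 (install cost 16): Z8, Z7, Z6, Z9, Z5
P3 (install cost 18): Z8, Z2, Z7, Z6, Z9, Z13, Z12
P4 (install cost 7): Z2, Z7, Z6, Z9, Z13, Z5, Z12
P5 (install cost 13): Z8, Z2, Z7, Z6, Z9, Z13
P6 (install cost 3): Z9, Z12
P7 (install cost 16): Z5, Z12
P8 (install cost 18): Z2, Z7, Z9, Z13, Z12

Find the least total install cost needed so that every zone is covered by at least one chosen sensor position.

18

P1, P4 cover every zone at install cost 11 + 7 = 18.
Any cover uses at least 2 sensor positions; among all covering selections none totals below 18.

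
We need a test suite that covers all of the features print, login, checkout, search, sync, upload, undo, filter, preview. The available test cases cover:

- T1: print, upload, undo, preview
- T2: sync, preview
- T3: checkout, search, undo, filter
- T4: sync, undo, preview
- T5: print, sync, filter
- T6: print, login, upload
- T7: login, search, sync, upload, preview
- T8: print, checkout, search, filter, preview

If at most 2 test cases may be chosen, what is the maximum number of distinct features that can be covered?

8

Choosing T3, T7 covers {login, checkout, search, sync, upload, undo, filter, preview} — 8 features.
No choice of 2 test cases does better; here print is left uncovered.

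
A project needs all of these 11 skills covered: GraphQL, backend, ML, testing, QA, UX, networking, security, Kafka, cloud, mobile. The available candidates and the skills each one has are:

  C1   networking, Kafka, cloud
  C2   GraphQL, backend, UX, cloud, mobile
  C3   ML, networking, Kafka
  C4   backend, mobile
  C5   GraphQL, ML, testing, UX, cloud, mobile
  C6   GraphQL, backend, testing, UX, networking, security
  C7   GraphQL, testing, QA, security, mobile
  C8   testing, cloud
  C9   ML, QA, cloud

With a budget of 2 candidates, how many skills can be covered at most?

9

Choosing C5, C6 covers {GraphQL, backend, ML, testing, UX, networking, security, cloud, mobile} — 9 skills.
No choice of 2 candidates does better; here QA, Kafka are left uncovered.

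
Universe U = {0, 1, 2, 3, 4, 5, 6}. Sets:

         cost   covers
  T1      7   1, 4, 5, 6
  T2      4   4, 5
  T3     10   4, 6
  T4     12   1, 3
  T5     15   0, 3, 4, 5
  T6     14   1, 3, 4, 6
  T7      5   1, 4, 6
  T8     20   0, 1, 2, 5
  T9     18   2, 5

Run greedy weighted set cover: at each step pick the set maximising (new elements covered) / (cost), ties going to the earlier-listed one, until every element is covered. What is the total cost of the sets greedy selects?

Pick 1: T7 adds 3 new (1, 4, 6) at cost 5 (ratio 3/5).
Pick 2: T2 adds 1 new (5) at cost 4 (ratio 1/4).
Pick 3: T5 adds 2 new (0, 3) at cost 15 (ratio 2/15).
Pick 4: T9 adds 1 new (2) at cost 18 (ratio 1/18).
Greedy total cost: 5 + 4 + 15 + 18 = 42. (The true optimum is 34, so greedy overshoots here.)

42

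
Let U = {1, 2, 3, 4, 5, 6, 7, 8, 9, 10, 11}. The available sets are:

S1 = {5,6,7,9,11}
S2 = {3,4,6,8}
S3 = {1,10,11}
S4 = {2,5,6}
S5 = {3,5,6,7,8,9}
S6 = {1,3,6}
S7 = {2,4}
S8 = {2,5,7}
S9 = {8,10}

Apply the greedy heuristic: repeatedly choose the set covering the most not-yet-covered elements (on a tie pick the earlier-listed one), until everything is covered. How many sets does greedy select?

Pick 1: S5 covers 6 new elements (3, 5, 6, 7, 8, 9).
Pick 2: S3 covers 3 new elements (1, 10, 11).
Pick 3: S7 covers 2 new elements (2, 4).
Greedy uses 3 sets.

3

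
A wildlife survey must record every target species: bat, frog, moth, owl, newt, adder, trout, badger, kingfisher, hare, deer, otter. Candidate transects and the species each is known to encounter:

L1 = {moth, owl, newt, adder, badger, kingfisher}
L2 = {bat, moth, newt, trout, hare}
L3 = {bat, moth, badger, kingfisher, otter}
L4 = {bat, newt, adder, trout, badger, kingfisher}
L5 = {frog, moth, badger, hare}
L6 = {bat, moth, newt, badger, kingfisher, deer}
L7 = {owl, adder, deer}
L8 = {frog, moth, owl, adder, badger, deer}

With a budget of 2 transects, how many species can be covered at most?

10

Choosing L2, L8 covers {bat, frog, moth, owl, newt, adder, trout, badger, hare, deer} — 10 species.
No choice of 2 transects does better; here kingfisher, otter are left uncovered.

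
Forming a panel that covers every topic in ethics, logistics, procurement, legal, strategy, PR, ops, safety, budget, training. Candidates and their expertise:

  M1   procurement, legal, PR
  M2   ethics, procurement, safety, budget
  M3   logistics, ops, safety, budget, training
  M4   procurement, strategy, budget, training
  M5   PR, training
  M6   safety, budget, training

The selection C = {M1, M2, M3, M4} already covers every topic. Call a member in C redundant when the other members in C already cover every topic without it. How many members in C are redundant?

Drop M1: legal, PR uncovered — not redundant.
Drop M2: ethics uncovered — not redundant.
Drop M3: logistics, ops uncovered — not redundant.
Drop M4: strategy uncovered — not redundant.
None of the members in C is redundant.

0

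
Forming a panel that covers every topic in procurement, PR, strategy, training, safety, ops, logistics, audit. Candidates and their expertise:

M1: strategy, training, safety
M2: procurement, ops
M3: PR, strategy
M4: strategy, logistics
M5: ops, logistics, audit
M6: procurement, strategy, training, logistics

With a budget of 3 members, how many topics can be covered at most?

Choosing M1, M2, M5 covers {procurement, strategy, training, safety, ops, logistics, audit} — 7 topics.
No choice of 3 members does better; here PR is left uncovered.

7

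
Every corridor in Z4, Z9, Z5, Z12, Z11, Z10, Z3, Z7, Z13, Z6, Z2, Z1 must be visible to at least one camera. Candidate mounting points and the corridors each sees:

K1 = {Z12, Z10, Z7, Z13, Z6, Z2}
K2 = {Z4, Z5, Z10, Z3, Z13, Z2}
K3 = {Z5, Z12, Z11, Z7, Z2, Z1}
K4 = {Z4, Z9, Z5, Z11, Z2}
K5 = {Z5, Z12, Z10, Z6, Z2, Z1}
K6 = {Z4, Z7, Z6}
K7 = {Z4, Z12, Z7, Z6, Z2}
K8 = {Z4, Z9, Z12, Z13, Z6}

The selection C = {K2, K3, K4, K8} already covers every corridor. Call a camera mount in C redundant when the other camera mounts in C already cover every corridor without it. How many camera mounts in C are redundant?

Drop K2: Z10, Z3 uncovered — not redundant.
Drop K3: Z7, Z1 uncovered — not redundant.
Drop K4: the rest still cover every corridor — redundant.
Drop K8: Z6 uncovered — not redundant.
1 redundant: K4.

1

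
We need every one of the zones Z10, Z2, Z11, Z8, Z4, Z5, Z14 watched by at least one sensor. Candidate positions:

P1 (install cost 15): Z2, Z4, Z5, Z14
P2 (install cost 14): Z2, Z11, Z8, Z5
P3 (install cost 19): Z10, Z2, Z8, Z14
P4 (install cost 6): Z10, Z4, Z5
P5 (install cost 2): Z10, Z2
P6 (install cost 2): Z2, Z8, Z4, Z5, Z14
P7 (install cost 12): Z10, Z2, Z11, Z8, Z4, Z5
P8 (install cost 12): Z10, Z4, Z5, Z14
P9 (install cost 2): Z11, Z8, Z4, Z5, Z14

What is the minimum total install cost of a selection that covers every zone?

P5, P9 cover every zone at install cost 2 + 2 = 4.
Any cover uses at least 2 sensor positions; among all covering selections none totals below 4.
Greedy by coverage-per-install cost would pick P6, P5, P9 for 6 — worse than the optimum 4.

4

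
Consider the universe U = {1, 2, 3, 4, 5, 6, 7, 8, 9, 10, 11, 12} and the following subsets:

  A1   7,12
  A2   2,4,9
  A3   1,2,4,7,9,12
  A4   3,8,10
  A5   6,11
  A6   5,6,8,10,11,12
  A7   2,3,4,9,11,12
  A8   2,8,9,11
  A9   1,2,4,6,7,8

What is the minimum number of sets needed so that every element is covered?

3

A3, A4, A6 together cover {1, 2, 3, 4, 5, 6, 7, 8, 9, 10, 11, 12} — every element.
No 2 of the 9 sets cover everything (all 36 pairs fall short), so 3 is minimum.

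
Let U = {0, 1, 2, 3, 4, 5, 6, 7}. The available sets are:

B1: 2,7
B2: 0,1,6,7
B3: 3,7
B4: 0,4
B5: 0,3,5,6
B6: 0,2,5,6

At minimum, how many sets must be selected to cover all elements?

B1, B2, B4, B5 together cover {0, 1, 2, 3, 4, 5, 6, 7} — every element.
No 3 of the 6 sets cover everything (all 20 triples fall short), so 4 is minimum.

4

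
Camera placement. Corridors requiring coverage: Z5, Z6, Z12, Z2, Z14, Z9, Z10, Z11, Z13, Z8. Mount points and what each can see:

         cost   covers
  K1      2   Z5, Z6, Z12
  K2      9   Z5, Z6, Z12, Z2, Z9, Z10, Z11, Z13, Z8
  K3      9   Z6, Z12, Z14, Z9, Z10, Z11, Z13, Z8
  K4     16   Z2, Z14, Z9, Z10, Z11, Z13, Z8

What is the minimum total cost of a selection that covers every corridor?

K1, K4 cover every corridor at cost 2 + 16 = 18.
Any cover uses at least 2 camera mounts; among all covering selections none totals below 18.

18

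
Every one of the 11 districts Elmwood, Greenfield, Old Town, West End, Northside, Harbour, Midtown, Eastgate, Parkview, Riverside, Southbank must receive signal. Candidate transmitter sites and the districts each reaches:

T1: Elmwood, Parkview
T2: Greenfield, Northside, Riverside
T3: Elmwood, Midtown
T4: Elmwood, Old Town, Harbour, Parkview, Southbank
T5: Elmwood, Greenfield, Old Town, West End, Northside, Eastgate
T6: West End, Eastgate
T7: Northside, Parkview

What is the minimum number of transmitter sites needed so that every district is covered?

4

T2, T3, T4, T5 together cover {Elmwood, Greenfield, Old Town, West End, Northside, Harbour, Midtown, Eastgate, Parkview, Riverside, Southbank} — every district.
No 3 of the 7 transmitter sites cover everything (all 35 triples fall short), so 4 is minimum.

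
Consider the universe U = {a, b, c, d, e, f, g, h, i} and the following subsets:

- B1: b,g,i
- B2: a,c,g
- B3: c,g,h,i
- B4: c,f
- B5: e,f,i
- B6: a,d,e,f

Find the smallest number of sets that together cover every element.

3

B1, B3, B6 together cover {a, b, c, d, e, f, g, h, i} — every element.
No 2 of the 6 sets cover everything (all 15 pairs fall short), so 3 is minimum.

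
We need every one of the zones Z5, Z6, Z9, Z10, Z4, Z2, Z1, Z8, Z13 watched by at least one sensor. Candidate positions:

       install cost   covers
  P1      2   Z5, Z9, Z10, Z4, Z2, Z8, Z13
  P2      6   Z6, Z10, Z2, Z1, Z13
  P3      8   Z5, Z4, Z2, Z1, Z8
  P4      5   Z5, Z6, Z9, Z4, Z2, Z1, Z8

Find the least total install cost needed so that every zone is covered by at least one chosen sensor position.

7

P1, P4 cover every zone at install cost 2 + 5 = 7.
Any cover uses at least 2 sensor positions; among all covering selections none totals below 7.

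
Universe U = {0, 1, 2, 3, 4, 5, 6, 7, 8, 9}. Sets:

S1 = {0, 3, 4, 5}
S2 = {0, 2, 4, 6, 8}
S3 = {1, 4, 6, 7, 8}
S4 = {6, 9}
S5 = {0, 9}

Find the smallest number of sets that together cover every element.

4

S1, S2, S3, S4 together cover {0, 1, 2, 3, 4, 5, 6, 7, 8, 9} — every element.
No 3 of the 5 sets cover everything (all 10 triples fall short), so 4 is minimum.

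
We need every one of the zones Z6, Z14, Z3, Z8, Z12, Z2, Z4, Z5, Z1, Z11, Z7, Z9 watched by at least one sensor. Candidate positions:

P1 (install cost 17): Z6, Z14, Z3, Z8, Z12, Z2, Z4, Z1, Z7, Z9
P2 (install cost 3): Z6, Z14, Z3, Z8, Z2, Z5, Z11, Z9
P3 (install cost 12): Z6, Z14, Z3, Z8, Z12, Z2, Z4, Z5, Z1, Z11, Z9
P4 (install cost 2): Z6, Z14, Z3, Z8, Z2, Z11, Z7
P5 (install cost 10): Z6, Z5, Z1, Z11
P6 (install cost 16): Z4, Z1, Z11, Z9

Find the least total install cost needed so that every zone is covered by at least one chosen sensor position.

14

P3, P4 cover every zone at install cost 12 + 2 = 14.
Any cover uses at least 2 sensor positions; among all covering selections none totals below 14.
Greedy by coverage-per-install cost would pick P4, P2, P3 for 17 — worse than the optimum 14.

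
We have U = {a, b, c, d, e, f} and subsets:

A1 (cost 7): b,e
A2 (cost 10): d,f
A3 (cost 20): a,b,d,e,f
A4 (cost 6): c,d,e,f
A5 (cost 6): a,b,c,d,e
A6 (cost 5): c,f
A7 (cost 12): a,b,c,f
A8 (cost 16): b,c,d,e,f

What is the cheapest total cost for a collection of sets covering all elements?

A5, A6 cover every element at cost 6 + 5 = 11.
Any cover uses at least 2 sets; among all covering selections none totals below 11.

11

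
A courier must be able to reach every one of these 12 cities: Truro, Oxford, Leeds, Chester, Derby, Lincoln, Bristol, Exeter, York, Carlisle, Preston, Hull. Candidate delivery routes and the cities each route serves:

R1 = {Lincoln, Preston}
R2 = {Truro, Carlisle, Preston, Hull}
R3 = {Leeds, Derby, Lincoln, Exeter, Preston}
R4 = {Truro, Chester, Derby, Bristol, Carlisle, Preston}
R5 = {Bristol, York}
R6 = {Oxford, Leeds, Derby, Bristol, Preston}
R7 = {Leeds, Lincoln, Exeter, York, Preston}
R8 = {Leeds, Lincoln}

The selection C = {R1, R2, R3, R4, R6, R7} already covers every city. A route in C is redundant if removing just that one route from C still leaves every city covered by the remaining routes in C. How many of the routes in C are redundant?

2

Drop R1: the rest still cover every city — redundant.
Drop R2: Hull uncovered — not redundant.
Drop R3: the rest still cover every city — redundant.
Drop R4: Chester uncovered — not redundant.
Drop R6: Oxford uncovered — not redundant.
Drop R7: York uncovered — not redundant.
2 redundant: R1, R3.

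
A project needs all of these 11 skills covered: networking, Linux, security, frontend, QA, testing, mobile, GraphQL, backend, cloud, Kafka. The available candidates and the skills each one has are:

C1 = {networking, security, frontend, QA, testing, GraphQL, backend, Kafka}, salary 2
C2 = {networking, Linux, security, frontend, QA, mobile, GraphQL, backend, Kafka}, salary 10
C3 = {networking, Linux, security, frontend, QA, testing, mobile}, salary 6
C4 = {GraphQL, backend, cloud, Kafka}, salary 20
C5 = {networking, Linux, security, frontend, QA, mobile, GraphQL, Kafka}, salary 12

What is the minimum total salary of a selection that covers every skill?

C3, C4 cover every skill at salary 6 + 20 = 26.
Any cover uses at least 2 candidates; among all covering selections none totals below 26.

26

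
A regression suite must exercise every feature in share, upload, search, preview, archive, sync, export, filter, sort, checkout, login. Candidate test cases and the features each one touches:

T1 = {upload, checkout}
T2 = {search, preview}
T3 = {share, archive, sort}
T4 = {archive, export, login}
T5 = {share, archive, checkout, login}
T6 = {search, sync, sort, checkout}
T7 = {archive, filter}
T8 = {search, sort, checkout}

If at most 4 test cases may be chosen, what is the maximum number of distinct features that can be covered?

Choosing T1, T2, T3, T4 covers {share, upload, search, preview, archive, export, sort, checkout, login} — 9 features.
No choice of 4 test cases does better; here sync, filter are left uncovered.

9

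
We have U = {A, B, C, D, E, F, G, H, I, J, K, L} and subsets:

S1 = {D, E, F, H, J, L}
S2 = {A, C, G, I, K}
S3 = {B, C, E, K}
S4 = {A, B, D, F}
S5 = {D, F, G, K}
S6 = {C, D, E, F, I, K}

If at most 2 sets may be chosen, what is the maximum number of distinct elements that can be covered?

Choosing S1, S2 covers {A, C, D, E, F, G, H, I, J, K, L} — 11 elements.
No choice of 2 sets does better; here B is left uncovered.

11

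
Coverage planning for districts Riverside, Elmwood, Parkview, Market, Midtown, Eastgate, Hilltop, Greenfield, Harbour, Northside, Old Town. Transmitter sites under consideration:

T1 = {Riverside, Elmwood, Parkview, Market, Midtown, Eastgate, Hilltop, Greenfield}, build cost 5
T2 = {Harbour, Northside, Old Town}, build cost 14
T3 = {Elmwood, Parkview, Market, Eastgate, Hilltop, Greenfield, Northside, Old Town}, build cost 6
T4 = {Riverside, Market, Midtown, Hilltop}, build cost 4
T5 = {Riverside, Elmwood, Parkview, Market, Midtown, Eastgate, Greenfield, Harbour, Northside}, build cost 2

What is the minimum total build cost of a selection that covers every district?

8

T3, T5 cover every district at build cost 6 + 2 = 8.
Any cover uses at least 2 transmitter sites; among all covering selections none totals below 8.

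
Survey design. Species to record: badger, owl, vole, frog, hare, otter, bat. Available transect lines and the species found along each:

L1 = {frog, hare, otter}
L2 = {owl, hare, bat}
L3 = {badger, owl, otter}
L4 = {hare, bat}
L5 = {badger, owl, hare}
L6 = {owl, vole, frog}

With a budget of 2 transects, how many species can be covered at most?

Choosing L1, L2 covers {owl, frog, hare, otter, bat} — 5 species.
No choice of 2 transects does better; here badger, vole are left uncovered.

5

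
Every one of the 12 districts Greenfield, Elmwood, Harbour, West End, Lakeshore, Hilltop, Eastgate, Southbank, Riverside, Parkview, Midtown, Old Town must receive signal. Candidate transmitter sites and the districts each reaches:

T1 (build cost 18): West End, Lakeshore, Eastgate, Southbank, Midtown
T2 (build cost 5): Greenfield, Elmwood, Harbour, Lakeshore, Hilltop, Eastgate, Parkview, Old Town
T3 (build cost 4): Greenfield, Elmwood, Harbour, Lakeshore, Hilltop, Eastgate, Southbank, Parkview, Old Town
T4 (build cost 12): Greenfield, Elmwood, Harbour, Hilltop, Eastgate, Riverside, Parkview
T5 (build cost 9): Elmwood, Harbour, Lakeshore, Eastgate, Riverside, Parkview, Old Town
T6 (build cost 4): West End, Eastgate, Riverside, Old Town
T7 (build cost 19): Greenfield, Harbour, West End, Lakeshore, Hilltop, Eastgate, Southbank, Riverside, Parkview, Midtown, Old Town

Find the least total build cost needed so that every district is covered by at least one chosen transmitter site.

23

T3, T7 cover every district at build cost 4 + 19 = 23.
Any cover uses at least 2 transmitter sites; among all covering selections none totals below 23.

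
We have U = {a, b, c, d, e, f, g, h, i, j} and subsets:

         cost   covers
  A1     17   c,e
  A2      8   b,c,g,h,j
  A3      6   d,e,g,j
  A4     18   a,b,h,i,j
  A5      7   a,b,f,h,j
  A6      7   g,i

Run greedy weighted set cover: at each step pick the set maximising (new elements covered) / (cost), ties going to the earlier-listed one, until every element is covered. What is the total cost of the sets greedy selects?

28

Pick 1: A5 adds 5 new (a, b, f, h, j) at cost 7 (ratio 5/7).
Pick 2: A3 adds 3 new (d, e, g) at cost 6 (ratio 3/6).
Pick 3: A6 adds 1 new (i) at cost 7 (ratio 1/7).
Pick 4: A2 adds 1 new (c) at cost 8 (ratio 1/8).
Greedy total cost: 7 + 6 + 7 + 8 = 28.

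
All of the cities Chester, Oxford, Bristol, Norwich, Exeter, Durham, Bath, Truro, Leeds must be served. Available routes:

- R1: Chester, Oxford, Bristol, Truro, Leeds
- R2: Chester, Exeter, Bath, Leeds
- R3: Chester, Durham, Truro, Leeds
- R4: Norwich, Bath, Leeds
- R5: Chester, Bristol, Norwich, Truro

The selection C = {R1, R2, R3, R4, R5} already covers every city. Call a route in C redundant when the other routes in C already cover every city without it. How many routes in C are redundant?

Drop R1: Oxford uncovered — not redundant.
Drop R2: Exeter uncovered — not redundant.
Drop R3: Durham uncovered — not redundant.
Drop R4: the rest still cover every city — redundant.
Drop R5: the rest still cover every city — redundant.
2 redundant: R4, R5.

2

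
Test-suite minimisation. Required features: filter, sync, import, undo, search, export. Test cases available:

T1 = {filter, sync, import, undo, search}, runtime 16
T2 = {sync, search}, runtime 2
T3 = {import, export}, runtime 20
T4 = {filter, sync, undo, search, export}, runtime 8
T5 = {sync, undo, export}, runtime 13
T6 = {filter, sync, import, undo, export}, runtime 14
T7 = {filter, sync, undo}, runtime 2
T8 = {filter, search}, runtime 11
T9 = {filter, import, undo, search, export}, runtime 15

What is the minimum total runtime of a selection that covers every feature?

16

T2, T6 cover every feature at runtime 2 + 14 = 16.
Any cover uses at least 2 test cases; among all covering selections none totals below 16.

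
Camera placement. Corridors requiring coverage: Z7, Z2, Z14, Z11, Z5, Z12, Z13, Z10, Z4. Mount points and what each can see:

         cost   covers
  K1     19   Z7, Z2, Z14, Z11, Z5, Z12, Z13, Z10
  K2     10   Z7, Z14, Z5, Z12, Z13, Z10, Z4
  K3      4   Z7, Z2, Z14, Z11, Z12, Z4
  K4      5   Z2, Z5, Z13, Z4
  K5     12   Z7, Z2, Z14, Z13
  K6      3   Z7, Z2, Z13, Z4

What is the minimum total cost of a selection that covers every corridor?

14

K2, K3 cover every corridor at cost 10 + 4 = 14.
Any cover uses at least 2 camera mounts; among all covering selections none totals below 14.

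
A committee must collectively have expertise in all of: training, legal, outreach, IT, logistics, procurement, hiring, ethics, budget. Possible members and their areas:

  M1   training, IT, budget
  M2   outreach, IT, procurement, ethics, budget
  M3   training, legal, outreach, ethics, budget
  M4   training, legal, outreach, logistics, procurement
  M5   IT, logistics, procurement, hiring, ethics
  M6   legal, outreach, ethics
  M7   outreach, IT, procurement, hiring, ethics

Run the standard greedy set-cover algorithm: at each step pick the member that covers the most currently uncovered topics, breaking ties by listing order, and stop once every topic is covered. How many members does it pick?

Pick 1: M2 covers 5 new topics (outreach, IT, procurement, ethics, budget).
Pick 2: M4 covers 3 new topics (training, legal, logistics).
Pick 3: M5 covers 1 new topics (hiring).
Greedy uses 3 members. (The true minimum is 2.)

3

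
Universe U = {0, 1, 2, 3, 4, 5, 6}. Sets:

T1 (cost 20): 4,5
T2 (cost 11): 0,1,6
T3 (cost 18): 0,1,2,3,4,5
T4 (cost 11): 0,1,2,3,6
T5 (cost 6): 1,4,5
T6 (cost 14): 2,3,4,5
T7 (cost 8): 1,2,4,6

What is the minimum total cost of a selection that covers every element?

17

T4, T5 cover every element at cost 11 + 6 = 17.
Any cover uses at least 2 sets; among all covering selections none totals below 17.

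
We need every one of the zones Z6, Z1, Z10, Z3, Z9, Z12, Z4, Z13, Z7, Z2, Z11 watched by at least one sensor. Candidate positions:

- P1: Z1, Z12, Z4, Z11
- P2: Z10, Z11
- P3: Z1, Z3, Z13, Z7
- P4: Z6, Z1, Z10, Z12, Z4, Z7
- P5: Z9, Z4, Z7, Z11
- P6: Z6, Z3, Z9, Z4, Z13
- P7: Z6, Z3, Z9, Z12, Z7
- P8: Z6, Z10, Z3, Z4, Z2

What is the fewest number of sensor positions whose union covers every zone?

P1, P3, P5, P8 together cover {Z6, Z1, Z10, Z3, Z9, Z12, Z4, Z13, Z7, Z2, Z11} — every zone.
No 3 of the 8 sensor positions cover everything (all 56 triples fall short), so 4 is minimum.

4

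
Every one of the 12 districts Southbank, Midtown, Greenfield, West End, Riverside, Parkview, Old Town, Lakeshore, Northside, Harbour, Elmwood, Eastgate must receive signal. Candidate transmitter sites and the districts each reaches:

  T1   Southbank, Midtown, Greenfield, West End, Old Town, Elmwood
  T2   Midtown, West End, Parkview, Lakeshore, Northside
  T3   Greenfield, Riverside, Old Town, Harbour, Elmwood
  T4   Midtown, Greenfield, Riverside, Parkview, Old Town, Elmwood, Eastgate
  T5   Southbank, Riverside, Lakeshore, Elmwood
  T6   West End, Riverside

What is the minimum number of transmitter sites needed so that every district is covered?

4

T1, T2, T3, T4 together cover {Southbank, Midtown, Greenfield, West End, Riverside, Parkview, Old Town, Lakeshore, Northside, Harbour, Elmwood, Eastgate} — every district.
No 3 of the 6 transmitter sites cover everything (all 20 triples fall short), so 4 is minimum.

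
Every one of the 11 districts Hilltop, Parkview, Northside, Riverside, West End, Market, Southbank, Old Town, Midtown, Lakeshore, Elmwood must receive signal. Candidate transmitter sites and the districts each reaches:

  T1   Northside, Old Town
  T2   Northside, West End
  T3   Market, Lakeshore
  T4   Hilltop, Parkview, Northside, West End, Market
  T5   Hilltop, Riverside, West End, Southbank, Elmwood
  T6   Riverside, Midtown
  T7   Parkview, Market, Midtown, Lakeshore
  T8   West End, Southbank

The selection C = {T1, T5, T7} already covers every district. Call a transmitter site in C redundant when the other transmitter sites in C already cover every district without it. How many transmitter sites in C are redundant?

0

Drop T1: Northside, Old Town uncovered — not redundant.
Drop T5: Hilltop, Riverside, West End, Southbank, … uncovered — not redundant.
Drop T7: Parkview, Market, Midtown, Lakeshore uncovered — not redundant.
None of the transmitter sites in C is redundant.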